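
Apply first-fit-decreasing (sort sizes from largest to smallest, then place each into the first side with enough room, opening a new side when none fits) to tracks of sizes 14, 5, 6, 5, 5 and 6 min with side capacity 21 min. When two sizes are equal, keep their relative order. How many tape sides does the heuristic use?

Sorted descending: 14, 6, 6, 5, 5, 5.
  14 → side 1 (new)  [load 14/21]
  6 → side 1  [load 20/21]
  6 → side 2 (new)  [load 6/21]
  5 → side 2  [load 11/21]
  5 → side 2  [load 16/21]
  5 → side 2  [load 21/21]
2 tape sides opened.

2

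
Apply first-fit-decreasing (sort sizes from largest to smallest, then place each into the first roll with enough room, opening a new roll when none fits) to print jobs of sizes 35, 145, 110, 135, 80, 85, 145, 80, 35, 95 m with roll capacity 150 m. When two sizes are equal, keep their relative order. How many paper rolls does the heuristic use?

Sorted descending: 145, 145, 135, 110, 95, 85, 80, 80, 35, 35.
  145 → roll 1 (new)  [load 145/150]
  145 → roll 2 (new)  [load 145/150]
  135 → roll 3 (new)  [load 135/150]
  110 → roll 4 (new)  [load 110/150]
  95 → roll 5 (new)  [load 95/150]
  85 → roll 6 (new)  [load 85/150]
  80 → roll 7 (new)  [load 80/150]
  80 → roll 8 (new)  [load 80/150]
  35 → roll 4  [load 145/150]
  35 → roll 5  [load 130/150]
8 paper rolls opened.

8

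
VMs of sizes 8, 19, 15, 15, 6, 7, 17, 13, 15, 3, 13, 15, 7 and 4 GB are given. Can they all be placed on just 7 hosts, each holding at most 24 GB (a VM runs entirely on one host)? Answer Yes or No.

Total = 157 GB; ⌈157/24⌉ = 7.
8 VMs each exceed half the capacity and cannot share a host, forcing at least 8 hosts.
At least 8 hosts are required, but only 7 are allowed.

No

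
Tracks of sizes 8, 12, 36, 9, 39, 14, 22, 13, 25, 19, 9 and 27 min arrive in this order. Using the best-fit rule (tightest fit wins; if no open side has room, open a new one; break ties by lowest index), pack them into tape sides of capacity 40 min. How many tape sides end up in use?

7

  8 → side 1 (new)  [load 8/40]
  12 → side 1  [load 20/40]
  36 → side 2 (new)  [load 36/40]
  9 → side 1  [load 29/40]
  39 → side 3 (new)  [load 39/40]
  14 → side 4 (new)  [load 14/40]
  22 → side 4  [load 36/40]
  13 → side 5 (new)  [load 13/40]
  25 → side 5  [load 38/40]
  19 → side 6 (new)  [load 19/40]
  9 → side 1  [load 38/40]
  27 → side 7 (new)  [load 27/40]
7 tape sides opened.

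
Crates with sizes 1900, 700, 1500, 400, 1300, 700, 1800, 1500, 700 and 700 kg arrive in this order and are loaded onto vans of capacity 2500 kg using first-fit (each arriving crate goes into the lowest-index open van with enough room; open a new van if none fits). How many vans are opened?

5

  1900 → van 1 (new)  [load 1900/2500]
  700 → van 2 (new)  [load 700/2500]
  1500 → van 2  [load 2200/2500]
  400 → van 1  [load 2300/2500]
  1300 → van 3 (new)  [load 1300/2500]
  700 → van 3  [load 2000/2500]
  1800 → van 4 (new)  [load 1800/2500]
  1500 → van 5 (new)  [load 1500/2500]
  700 → van 4  [load 2500/2500]
  700 → van 5  [load 2200/2500]
5 vans opened.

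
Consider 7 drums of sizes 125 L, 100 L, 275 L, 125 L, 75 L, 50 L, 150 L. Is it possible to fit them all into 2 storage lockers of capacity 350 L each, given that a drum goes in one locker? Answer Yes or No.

No

Total = 900 L; ⌈900/350⌉ = 3.
At least 3 storage lockers are required, but only 2 are allowed.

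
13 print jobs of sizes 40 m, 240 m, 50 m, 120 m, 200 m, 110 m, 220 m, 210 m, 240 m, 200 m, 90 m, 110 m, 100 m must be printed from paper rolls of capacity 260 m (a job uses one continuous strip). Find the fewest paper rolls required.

9

Total = 240 + 240 + 220 + 210 + 200 + 200 + 120 + 110 + 110 + 100 + 90 + 50 + 40 = 1930 m.
Lower bound: ⌈1930/260⌉ = 8 paper rolls.
A packing using 9 paper rolls:
  roll 1: 240 = 240
  roll 2: 240 = 240
  roll 3: 220 + 40 = 260
  roll 4: 210 + 50 = 260
  roll 5: 200 = 200
  roll 6: 200 = 200
  roll 7: 120 + 110 = 230
  roll 8: 110 + 100 = 210
  roll 9: 90 = 90
No arrangement into 8 paper rolls stays within capacity, so 9 is optimal.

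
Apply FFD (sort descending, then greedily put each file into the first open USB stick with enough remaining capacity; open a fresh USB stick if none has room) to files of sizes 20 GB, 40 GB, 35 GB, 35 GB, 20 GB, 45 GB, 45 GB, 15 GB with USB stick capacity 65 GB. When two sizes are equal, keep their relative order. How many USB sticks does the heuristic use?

5

Sorted descending: 45, 45, 40, 35, 35, 20, 20, 15.
  45 → USB stick 1 (new)  [load 45/65]
  45 → USB stick 2 (new)  [load 45/65]
  40 → USB stick 3 (new)  [load 40/65]
  35 → USB stick 4 (new)  [load 35/65]
  35 → USB stick 5 (new)  [load 35/65]
  20 → USB stick 1  [load 65/65]
  20 → USB stick 2  [load 65/65]
  15 → USB stick 3  [load 55/65]
5 USB sticks opened.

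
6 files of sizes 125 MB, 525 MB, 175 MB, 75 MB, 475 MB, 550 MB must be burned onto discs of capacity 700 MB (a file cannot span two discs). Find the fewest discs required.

Total = 550 + 525 + 475 + 175 + 125 + 75 = 1925 MB.
Lower bound: ⌈1925/700⌉ = 3 discs.
A packing using 3 discs:
  disc 1: 550 + 125 = 675
  disc 2: 525 + 175 = 700
  disc 3: 475 + 75 = 550
This matches the lower bound, so 3 is optimal.

3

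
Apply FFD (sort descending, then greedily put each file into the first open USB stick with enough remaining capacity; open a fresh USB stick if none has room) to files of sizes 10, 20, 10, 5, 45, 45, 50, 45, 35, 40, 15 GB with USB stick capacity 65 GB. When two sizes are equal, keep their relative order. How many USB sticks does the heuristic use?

Sorted descending: 50, 45, 45, 45, 40, 35, 20, 15, 10, 10, 5.
  50 → USB stick 1 (new)  [load 50/65]
  45 → USB stick 2 (new)  [load 45/65]
  45 → USB stick 3 (new)  [load 45/65]
  45 → USB stick 4 (new)  [load 45/65]
  40 → USB stick 5 (new)  [load 40/65]
  35 → USB stick 6 (new)  [load 35/65]
  20 → USB stick 2  [load 65/65]
  15 → USB stick 1  [load 65/65]
  10 → USB stick 3  [load 55/65]
  10 → USB stick 3  [load 65/65]
  5 → USB stick 4  [load 50/65]
6 USB sticks opened.

6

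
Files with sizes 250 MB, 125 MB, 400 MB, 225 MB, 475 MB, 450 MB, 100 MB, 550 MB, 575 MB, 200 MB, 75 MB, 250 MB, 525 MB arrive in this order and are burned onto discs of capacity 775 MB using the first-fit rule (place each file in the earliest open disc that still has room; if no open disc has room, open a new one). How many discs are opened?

6

  250 → disc 1 (new)  [load 250/775]
  125 → disc 1  [load 375/775]
  400 → disc 1  [load 775/775]
  225 → disc 2 (new)  [load 225/775]
  475 → disc 2  [load 700/775]
  450 → disc 3 (new)  [load 450/775]
  100 → disc 3  [load 550/775]
  550 → disc 4 (new)  [load 550/775]
  575 → disc 5 (new)  [load 575/775]
  200 → disc 3  [load 750/775]
  75 → disc 2  [load 775/775]
  250 → disc 6 (new)  [load 250/775]
  525 → disc 6  [load 775/775]
6 discs opened.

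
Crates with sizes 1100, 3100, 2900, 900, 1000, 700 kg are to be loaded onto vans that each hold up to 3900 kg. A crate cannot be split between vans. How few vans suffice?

Total = 3100 + 2900 + 1100 + 1000 + 900 + 700 = 9700 kg.
Lower bound: ⌈9700/3900⌉ = 3 vans.
A packing using 3 vans:
  van 1: 3100 + 700 = 3800
  van 2: 2900 + 1000 = 3900
  van 3: 1100 + 900 = 2000
This matches the lower bound, so 3 is optimal.

3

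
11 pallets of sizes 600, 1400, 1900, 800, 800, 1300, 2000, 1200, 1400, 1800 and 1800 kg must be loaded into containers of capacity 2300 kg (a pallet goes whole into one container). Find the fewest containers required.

Total = 2000 + 1900 + 1800 + 1800 + 1400 + 1400 + 1300 + 1200 + 800 + 800 + 600 = 15000 kg.
Lower bound: ⌈15000/2300⌉ = 7 containers.
Also, 8 pallets each exceed 1150 kg, and no two of those can share a container, so at least 8 containers are needed.
A packing using 8 containers:
  container 1: 2000 = 2000
  container 2: 1900 = 1900
  container 3: 1800 = 1800
  container 4: 1800 = 1800
  container 5: 1400 + 800 = 2200
  container 6: 1400 + 800 = 2200
  container 7: 1300 + 600 = 1900
  container 8: 1200 = 1200
This matches the lower bound, so 8 is optimal.

8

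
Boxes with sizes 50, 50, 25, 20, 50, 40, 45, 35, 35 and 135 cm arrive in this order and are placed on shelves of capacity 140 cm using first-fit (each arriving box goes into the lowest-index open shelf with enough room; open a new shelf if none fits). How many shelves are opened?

4

  50 → shelf 1 (new)  [load 50/140]
  50 → shelf 1  [load 100/140]
  25 → shelf 1  [load 125/140]
  20 → shelf 2 (new)  [load 20/140]
  50 → shelf 2  [load 70/140]
  40 → shelf 2  [load 110/140]
  45 → shelf 3 (new)  [load 45/140]
  35 → shelf 3  [load 80/140]
  35 → shelf 3  [load 115/140]
  135 → shelf 4 (new)  [load 135/140]
4 shelves opened.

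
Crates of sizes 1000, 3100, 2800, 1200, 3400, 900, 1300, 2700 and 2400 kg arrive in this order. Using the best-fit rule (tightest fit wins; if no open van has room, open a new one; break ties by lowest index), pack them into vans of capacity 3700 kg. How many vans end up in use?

  1000 → van 1 (new)  [load 1000/3700]
  3100 → van 2 (new)  [load 3100/3700]
  2800 → van 3 (new)  [load 2800/3700]
  1200 → van 1  [load 2200/3700]
  3400 → van 4 (new)  [load 3400/3700]
  900 → van 3  [load 3700/3700]
  1300 → van 1  [load 3500/3700]
  2700 → van 5 (new)  [load 2700/3700]
  2400 → van 6 (new)  [load 2400/3700]
6 vans opened.

6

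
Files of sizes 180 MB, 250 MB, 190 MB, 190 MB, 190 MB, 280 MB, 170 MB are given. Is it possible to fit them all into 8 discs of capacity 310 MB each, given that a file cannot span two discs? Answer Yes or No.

Yes

A valid assignment using 7 discs:
  disc 1: 280 = 280
  disc 2: 250 = 250
  disc 3: 190 = 190
  disc 4: 190 = 190
  disc 5: 190 = 190
  disc 6: 180 = 180
  disc 7: 170 = 170
That uses only 7 ≤ 8, so 8 discs are enough.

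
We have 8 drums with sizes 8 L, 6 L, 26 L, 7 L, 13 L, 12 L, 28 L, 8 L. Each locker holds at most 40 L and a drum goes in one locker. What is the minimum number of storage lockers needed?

Total = 28 + 26 + 13 + 12 + 8 + 8 + 7 + 6 = 108 L.
Lower bound: ⌈108/40⌉ = 3 storage lockers.
A packing using 3 storage lockers:
  locker 1: 28 + 12 = 40
  locker 2: 26 + 13 = 39
  locker 3: 8 + 8 + 7 + 6 = 29
This matches the lower bound, so 3 is optimal.

3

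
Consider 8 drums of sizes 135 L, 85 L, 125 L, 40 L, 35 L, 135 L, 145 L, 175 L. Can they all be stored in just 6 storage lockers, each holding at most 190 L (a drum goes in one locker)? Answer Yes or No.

Yes

A valid assignment using 6 storage lockers:
  locker 1: 175 = 175
  locker 2: 145 + 40 = 185
  locker 3: 135 + 35 = 170
  locker 4: 135 = 135
  locker 5: 125 = 125
  locker 6: 85 = 85
Every load is within 190 L, so 6 storage lockers suffice.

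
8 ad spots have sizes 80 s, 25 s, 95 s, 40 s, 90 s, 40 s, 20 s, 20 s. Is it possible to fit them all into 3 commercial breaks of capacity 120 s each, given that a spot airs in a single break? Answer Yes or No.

No

Total = 410 s; ⌈410/120⌉ = 4.
At least 4 commercial breaks are required, but only 3 are allowed.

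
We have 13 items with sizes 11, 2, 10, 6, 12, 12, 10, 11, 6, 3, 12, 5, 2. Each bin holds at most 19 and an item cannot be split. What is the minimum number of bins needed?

Total = 12 + 12 + 12 + 11 + 11 + 10 + 10 + 6 + 6 + 5 + 3 + 2 + 2 = 102.
Lower bound: ⌈102/19⌉ = 6 bins.
Also, 7 items each exceed 19/2, and no two of those can share a bin, so at least 7 bins are needed.
A packing using 7 bins:
  bin 1: 12 + 6 = 18
  bin 2: 12 + 6 = 18
  bin 3: 12 + 5 + 2 = 19
  bin 4: 11 + 3 + 2 = 16
  bin 5: 11 = 11
  bin 6: 10 = 10
  bin 7: 10 = 10
This matches the lower bound, so 7 is optimal.

7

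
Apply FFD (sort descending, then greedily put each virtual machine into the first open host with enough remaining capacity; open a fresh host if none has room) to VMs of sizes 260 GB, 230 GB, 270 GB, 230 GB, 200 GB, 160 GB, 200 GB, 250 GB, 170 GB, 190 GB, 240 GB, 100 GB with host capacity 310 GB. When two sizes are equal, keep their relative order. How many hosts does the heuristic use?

Sorted descending: 270, 260, 250, 240, 230, 230, 200, 200, 190, 170, 160, 100.
  270 → host 1 (new)  [load 270/310]
  260 → host 2 (new)  [load 260/310]
  250 → host 3 (new)  [load 250/310]
  240 → host 4 (new)  [load 240/310]
  230 → host 5 (new)  [load 230/310]
  230 → host 6 (new)  [load 230/310]
  200 → host 7 (new)  [load 200/310]
  200 → host 8 (new)  [load 200/310]
  190 → host 9 (new)  [load 190/310]
  170 → host 10 (new)  [load 170/310]
  160 → host 11 (new)  [load 160/310]
  100 → host 7  [load 300/310]
11 hosts opened.

11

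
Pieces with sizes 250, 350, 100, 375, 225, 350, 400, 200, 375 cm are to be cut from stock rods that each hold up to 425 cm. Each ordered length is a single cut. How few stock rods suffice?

Total = 400 + 375 + 375 + 350 + 350 + 250 + 225 + 200 + 100 = 2625 cm.
Lower bound: ⌈2625/425⌉ = 7 stock rods.
A packing using 7 stock rods:
  stock rod 1: 400 = 400
  stock rod 2: 375 = 375
  stock rod 3: 375 = 375
  stock rod 4: 350 = 350
  stock rod 5: 350 = 350
  stock rod 6: 250 + 100 = 350
  stock rod 7: 225 + 200 = 425
This matches the lower bound, so 7 is optimal.

7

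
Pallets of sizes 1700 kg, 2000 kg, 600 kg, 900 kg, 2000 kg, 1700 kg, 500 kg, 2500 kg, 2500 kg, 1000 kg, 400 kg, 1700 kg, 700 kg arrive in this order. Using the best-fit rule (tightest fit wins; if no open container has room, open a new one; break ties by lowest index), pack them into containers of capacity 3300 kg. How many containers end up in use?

7

  1700 → container 1 (new)  [load 1700/3300]
  2000 → container 2 (new)  [load 2000/3300]
  600 → container 2  [load 2600/3300]
  900 → container 1  [load 2600/3300]
  2000 → container 3 (new)  [load 2000/3300]
  1700 → container 4 (new)  [load 1700/3300]
  500 → container 1  [load 3100/3300]
  2500 → container 5 (new)  [load 2500/3300]
  2500 → container 6 (new)  [load 2500/3300]
  1000 → container 3  [load 3000/3300]
  400 → container 2  [load 3000/3300]
  1700 → container 7 (new)  [load 1700/3300]
  700 → container 5  [load 3200/3300]
7 containers opened.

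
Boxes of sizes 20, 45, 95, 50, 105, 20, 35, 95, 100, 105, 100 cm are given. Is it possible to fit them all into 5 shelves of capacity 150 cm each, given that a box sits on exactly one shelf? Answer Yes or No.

No

Total = 770 cm; ⌈770/150⌉ = 6.
At least 6 shelves are required, but only 5 are allowed.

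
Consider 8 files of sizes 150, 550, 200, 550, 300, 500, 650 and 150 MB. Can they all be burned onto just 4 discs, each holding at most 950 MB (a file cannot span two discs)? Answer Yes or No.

Yes

A valid assignment using 4 discs:
  disc 1: 650 + 300 = 950
  disc 2: 550 + 200 + 150 = 900
  disc 3: 550 + 150 = 700
  disc 4: 500 = 500
Every load is within 950 MB, so 4 discs suffice.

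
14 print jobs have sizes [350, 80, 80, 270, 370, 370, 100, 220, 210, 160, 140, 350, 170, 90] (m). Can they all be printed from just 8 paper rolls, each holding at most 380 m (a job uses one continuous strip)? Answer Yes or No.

No

Total = 2960 m; ⌈2960/380⌉ = 8.
The bound of 8 does not rule out 8, but exhaustive search shows no assignment into 8 paper rolls of capacity 380 m exists — the minimum is 9.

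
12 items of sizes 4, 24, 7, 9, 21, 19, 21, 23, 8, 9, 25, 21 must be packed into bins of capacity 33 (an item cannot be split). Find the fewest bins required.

Total = 25 + 24 + 23 + 21 + 21 + 21 + 19 + 9 + 9 + 8 + 7 + 4 = 191.
Lower bound: ⌈191/33⌉ = 6 bins.
Also, 7 items each exceed 33/2, and no two of those can share a bin, so at least 7 bins are needed.
A packing using 7 bins:
  bin 1: 25 + 8 = 33
  bin 2: 24 + 9 = 33
  bin 3: 23 + 9 = 32
  bin 4: 21 + 7 + 4 = 32
  bin 5: 21 = 21
  bin 6: 21 = 21
  bin 7: 19 = 19
This matches the lower bound, so 7 is optimal.

7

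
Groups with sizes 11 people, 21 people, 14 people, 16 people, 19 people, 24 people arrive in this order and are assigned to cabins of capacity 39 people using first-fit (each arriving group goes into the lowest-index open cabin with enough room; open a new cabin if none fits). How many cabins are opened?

4

  11 → cabin 1 (new)  [load 11/39]
  21 → cabin 1  [load 32/39]
  14 → cabin 2 (new)  [load 14/39]
  16 → cabin 2  [load 30/39]
  19 → cabin 3 (new)  [load 19/39]
  24 → cabin 4 (new)  [load 24/39]
4 cabins opened.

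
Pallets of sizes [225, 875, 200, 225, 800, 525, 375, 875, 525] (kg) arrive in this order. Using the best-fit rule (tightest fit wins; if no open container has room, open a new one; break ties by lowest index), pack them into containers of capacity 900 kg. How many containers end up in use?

6

  225 → container 1 (new)  [load 225/900]
  875 → container 2 (new)  [load 875/900]
  200 → container 1  [load 425/900]
  225 → container 1  [load 650/900]
  800 → container 3 (new)  [load 800/900]
  525 → container 4 (new)  [load 525/900]
  375 → container 4  [load 900/900]
  875 → container 5 (new)  [load 875/900]
  525 → container 6 (new)  [load 525/900]
6 containers opened.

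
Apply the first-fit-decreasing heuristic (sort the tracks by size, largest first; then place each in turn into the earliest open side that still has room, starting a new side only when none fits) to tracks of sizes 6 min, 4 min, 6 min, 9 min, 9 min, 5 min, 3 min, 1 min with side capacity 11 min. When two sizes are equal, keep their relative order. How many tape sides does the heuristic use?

5

Sorted descending: 9, 9, 6, 6, 5, 4, 3, 1.
  9 → side 1 (new)  [load 9/11]
  9 → side 2 (new)  [load 9/11]
  6 → side 3 (new)  [load 6/11]
  6 → side 4 (new)  [load 6/11]
  5 → side 3  [load 11/11]
  4 → side 4  [load 10/11]
  3 → side 5 (new)  [load 3/11]
  1 → side 1  [load 10/11]
5 tape sides opened.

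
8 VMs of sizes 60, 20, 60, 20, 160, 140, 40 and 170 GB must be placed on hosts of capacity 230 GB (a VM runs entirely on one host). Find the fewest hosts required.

Total = 170 + 160 + 140 + 60 + 60 + 40 + 20 + 20 = 670 GB.
Lower bound: ⌈670/230⌉ = 3 hosts.
A packing using 3 hosts:
  host 1: 170 + 60 = 230
  host 2: 160 + 60 = 220
  host 3: 140 + 40 + 20 + 20 = 220
This matches the lower bound, so 3 is optimal.

3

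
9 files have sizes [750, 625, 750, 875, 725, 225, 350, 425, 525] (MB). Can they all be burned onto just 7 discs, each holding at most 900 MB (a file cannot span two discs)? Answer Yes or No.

A valid assignment using 7 discs:
  disc 1: 875 = 875
  disc 2: 750 = 750
  disc 3: 750 = 750
  disc 4: 725 = 725
  disc 5: 625 + 225 = 850
  disc 6: 525 + 350 = 875
  disc 7: 425 = 425
Every load is within 900 MB, so 7 discs suffice.

Yes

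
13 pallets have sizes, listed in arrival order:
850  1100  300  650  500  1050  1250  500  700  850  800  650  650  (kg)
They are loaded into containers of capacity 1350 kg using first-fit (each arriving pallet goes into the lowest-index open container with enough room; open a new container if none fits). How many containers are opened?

9

  850 → container 1 (new)  [load 850/1350]
  1100 → container 2 (new)  [load 1100/1350]
  300 → container 1  [load 1150/1350]
  650 → container 3 (new)  [load 650/1350]
  500 → container 3  [load 1150/1350]
  1050 → container 4 (new)  [load 1050/1350]
  1250 → container 5 (new)  [load 1250/1350]
  500 → container 6 (new)  [load 500/1350]
  700 → container 6  [load 1200/1350]
  850 → container 7 (new)  [load 850/1350]
  800 → container 8 (new)  [load 800/1350]
  650 → container 9 (new)  [load 650/1350]
  650 → container 9  [load 1300/1350]
9 containers opened.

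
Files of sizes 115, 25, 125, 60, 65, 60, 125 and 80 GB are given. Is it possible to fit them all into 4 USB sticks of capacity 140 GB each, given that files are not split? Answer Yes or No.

Total = 655 GB; ⌈655/140⌉ = 5.
At least 5 USB sticks are required, but only 4 are allowed.

No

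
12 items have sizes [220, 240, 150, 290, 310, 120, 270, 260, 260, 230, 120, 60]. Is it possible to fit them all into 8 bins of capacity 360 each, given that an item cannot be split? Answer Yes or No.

No

Total = 2530; ⌈2530/360⌉ = 8.
The bound of 8 does not rule out 8, but exhaustive search shows no assignment into 8 bins of capacity 360 exists — the minimum is 9.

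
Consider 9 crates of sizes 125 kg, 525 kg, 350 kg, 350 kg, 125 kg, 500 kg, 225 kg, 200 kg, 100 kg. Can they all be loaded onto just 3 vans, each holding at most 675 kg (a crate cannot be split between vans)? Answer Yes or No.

Total = 2500 kg; ⌈2500/675⌉ = 4.
At least 4 vans are required, but only 3 are allowed.

No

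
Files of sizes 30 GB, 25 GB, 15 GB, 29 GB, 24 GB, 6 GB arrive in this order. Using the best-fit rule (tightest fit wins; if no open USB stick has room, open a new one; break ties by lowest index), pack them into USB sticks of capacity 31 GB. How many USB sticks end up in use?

  30 → USB stick 1 (new)  [load 30/31]
  25 → USB stick 2 (new)  [load 25/31]
  15 → USB stick 3 (new)  [load 15/31]
  29 → USB stick 4 (new)  [load 29/31]
  24 → USB stick 5 (new)  [load 24/31]
  6 → USB stick 2  [load 31/31]
5 USB sticks opened.

5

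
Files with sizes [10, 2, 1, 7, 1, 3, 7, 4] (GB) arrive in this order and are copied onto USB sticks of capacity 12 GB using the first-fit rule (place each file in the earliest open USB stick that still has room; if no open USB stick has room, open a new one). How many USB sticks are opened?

  10 → USB stick 1 (new)  [load 10/12]
  2 → USB stick 1  [load 12/12]
  1 → USB stick 2 (new)  [load 1/12]
  7 → USB stick 2  [load 8/12]
  1 → USB stick 2  [load 9/12]
  3 → USB stick 2  [load 12/12]
  7 → USB stick 3 (new)  [load 7/12]
  4 → USB stick 3  [load 11/12]
3 USB sticks opened.

3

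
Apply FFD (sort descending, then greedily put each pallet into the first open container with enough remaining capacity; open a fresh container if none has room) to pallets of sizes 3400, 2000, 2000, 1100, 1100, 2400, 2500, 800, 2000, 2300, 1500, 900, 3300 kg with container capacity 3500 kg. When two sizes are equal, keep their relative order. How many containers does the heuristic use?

8

Sorted descending: 3400, 3300, 2500, 2400, 2300, 2000, 2000, 2000, 1500, 1100, 1100, 900, 800.
  3400 → container 1 (new)  [load 3400/3500]
  3300 → container 2 (new)  [load 3300/3500]
  2500 → container 3 (new)  [load 2500/3500]
  2400 → container 4 (new)  [load 2400/3500]
  2300 → container 5 (new)  [load 2300/3500]
  2000 → container 6 (new)  [load 2000/3500]
  2000 → container 7 (new)  [load 2000/3500]
  2000 → container 8 (new)  [load 2000/3500]
  1500 → container 6  [load 3500/3500]
  1100 → container 4  [load 3500/3500]
  1100 → container 5  [load 3400/3500]
  900 → container 3  [load 3400/3500]
  800 → container 7  [load 2800/3500]
8 containers opened.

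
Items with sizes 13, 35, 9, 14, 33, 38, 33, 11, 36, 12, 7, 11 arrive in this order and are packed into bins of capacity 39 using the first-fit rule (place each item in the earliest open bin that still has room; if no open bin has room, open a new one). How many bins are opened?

8

  13 → bin 1 (new)  [load 13/39]
  35 → bin 2 (new)  [load 35/39]
  9 → bin 1  [load 22/39]
  14 → bin 1  [load 36/39]
  33 → bin 3 (new)  [load 33/39]
  38 → bin 4 (new)  [load 38/39]
  33 → bin 5 (new)  [load 33/39]
  11 → bin 6 (new)  [load 11/39]
  36 → bin 7 (new)  [load 36/39]
  12 → bin 6  [load 23/39]
  7 → bin 6  [load 30/39]
  11 → bin 8 (new)  [load 11/39]
8 bins opened.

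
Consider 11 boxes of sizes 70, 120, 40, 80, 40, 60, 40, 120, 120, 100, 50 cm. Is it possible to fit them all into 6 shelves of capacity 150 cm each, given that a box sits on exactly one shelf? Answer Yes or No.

No

Total = 840 cm; ⌈840/150⌉ = 6.
The bound of 6 does not rule out 6, but exhaustive search shows no assignment into 6 shelves of capacity 150 cm exists — the minimum is 7.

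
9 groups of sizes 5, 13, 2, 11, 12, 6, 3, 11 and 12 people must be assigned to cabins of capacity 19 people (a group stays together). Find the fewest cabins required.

5

Total = 13 + 12 + 12 + 11 + 11 + 6 + 5 + 3 + 2 = 75 people.
Lower bound: ⌈75/19⌉ = 4 cabins.
Also, 5 groups each exceed 19/2 people, and no two of those can share a cabin, so at least 5 cabins are needed.
A packing using 5 cabins:
  cabin 1: 13 + 6 = 19
  cabin 2: 12 + 5 + 2 = 19
  cabin 3: 12 + 3 = 15
  cabin 4: 11 = 11
  cabin 5: 11 = 11
This matches the lower bound, so 5 is optimal.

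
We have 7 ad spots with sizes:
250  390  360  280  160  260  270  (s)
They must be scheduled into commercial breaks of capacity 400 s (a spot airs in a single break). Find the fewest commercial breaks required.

7

Total = 390 + 360 + 280 + 270 + 260 + 250 + 160 = 1970 s.
Lower bound: ⌈1970/400⌉ = 5 commercial breaks.
Also, 6 ad spots each exceed 200 s, and no two of those can share a break, so at least 6 commercial breaks are needed.
A packing using 7 commercial breaks:
  break 1: 390 = 390
  break 2: 360 = 360
  break 3: 280 = 280
  break 4: 270 = 270
  break 5: 260 = 260
  break 6: 250 = 250
  break 7: 160 = 160
No arrangement into 6 commercial breaks stays within capacity, so 7 is optimal.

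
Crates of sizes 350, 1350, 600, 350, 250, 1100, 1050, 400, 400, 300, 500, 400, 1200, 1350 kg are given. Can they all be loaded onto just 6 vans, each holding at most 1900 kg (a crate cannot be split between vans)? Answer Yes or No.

A valid assignment using 6 vans:
  van 1: 1350 + 500 = 1850
  van 2: 1350 + 400 = 1750
  van 3: 1200 + 600 = 1800
  van 4: 1100 + 400 + 400 = 1900
  van 5: 1050 + 350 + 350 = 1750
  van 6: 300 + 250 = 550
Every load is within 1900 kg, so 6 vans suffice.

Yes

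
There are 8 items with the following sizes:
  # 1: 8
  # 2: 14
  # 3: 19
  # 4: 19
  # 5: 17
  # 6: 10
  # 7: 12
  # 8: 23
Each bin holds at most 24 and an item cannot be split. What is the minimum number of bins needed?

Total = 23 + 19 + 19 + 17 + 14 + 12 + 10 + 8 = 122.
Lower bound: ⌈122/24⌉ = 6 bins.
A packing using 6 bins:
  bin 1: 23 = 23
  bin 2: 19 = 19
  bin 3: 19 = 19
  bin 4: 17 = 17
  bin 5: 14 + 10 = 24
  bin 6: 12 + 8 = 20
This matches the lower bound, so 6 is optimal.

6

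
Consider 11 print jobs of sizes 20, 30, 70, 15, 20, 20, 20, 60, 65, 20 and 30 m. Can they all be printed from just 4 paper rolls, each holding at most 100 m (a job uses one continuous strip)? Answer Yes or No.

Yes

A valid assignment using 4 paper rolls:
  roll 1: 70 + 30 = 100
  roll 2: 65 + 30 = 95
  roll 3: 60 + 20 + 20 = 100
  roll 4: 20 + 20 + 20 + 15 = 75
Every load is within 100 m, so 4 paper rolls suffice.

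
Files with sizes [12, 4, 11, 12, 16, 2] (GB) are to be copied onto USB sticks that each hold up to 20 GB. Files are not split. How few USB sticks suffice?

Total = 16 + 12 + 12 + 11 + 4 + 2 = 57 GB.
Lower bound: ⌈57/20⌉ = 3 USB sticks.
Also, 4 files each exceed 10 GB, and no two of those can share a USB stick, so at least 4 USB sticks are needed.
A packing using 4 USB sticks:
  USB stick 1: 16 + 4 = 20
  USB stick 2: 12 + 2 = 14
  USB stick 3: 12 = 12
  USB stick 4: 11 = 11
This matches the lower bound, so 4 is optimal.

4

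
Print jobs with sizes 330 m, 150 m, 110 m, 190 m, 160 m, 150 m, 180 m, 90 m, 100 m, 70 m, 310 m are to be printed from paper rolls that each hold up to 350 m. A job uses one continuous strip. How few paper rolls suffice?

Total = 330 + 310 + 190 + 180 + 160 + 150 + 150 + 110 + 100 + 90 + 70 = 1840 m.
Lower bound: ⌈1840/350⌉ = 6 paper rolls.
A packing using 6 paper rolls:
  roll 1: 330 = 330
  roll 2: 310 = 310
  roll 3: 190 + 160 = 350
  roll 4: 180 + 150 = 330
  roll 5: 150 + 110 + 90 = 350
  roll 6: 100 + 70 = 170
This matches the lower bound, so 6 is optimal.

6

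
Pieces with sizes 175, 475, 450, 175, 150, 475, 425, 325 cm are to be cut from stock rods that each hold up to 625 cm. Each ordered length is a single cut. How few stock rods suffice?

Total = 475 + 475 + 450 + 425 + 325 + 175 + 175 + 150 = 2650 cm.
Lower bound: ⌈2650/625⌉ = 5 stock rods.
A packing using 5 stock rods:
  stock rod 1: 475 + 150 = 625
  stock rod 2: 475 = 475
  stock rod 3: 450 + 175 = 625
  stock rod 4: 425 + 175 = 600
  stock rod 5: 325 = 325
This matches the lower bound, so 5 is optimal.

5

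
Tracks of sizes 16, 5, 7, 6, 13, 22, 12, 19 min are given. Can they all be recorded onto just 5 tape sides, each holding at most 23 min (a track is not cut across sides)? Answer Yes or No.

Yes

A valid assignment using 5 tape sides:
  side 1: 22 = 22
  side 2: 19 = 19
  side 3: 16 + 7 = 23
  side 4: 13 + 6 = 19
  side 5: 12 + 5 = 17
Every load is within 23 min, so 5 tape sides suffice.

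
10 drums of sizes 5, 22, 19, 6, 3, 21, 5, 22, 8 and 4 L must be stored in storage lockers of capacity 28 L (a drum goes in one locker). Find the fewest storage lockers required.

5

Total = 22 + 22 + 21 + 19 + 8 + 6 + 5 + 5 + 4 + 3 = 115 L.
Lower bound: ⌈115/28⌉ = 5 storage lockers.
A packing using 5 storage lockers:
  locker 1: 22 + 6 = 28
  locker 2: 22 + 5 = 27
  locker 3: 21 + 5 = 26
  locker 4: 19 + 8 = 27
  locker 5: 4 + 3 = 7
This matches the lower bound, so 5 is optimal.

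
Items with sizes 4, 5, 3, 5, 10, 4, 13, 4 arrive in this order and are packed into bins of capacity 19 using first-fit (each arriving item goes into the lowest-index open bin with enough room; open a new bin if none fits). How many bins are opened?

3

  4 → bin 1 (new)  [load 4/19]
  5 → bin 1  [load 9/19]
  3 → bin 1  [load 12/19]
  5 → bin 1  [load 17/19]
  10 → bin 2 (new)  [load 10/19]
  4 → bin 2  [load 14/19]
  13 → bin 3 (new)  [load 13/19]
  4 → bin 2  [load 18/19]
3 bins opened.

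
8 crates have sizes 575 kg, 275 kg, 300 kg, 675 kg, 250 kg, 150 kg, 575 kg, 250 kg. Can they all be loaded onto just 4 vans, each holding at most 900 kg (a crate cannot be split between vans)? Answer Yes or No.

Yes

A valid assignment using 4 vans:
  van 1: 675 + 150 = 825
  van 2: 575 + 300 = 875
  van 3: 575 + 275 = 850
  van 4: 250 + 250 = 500
Every load is within 900 kg, so 4 vans suffice.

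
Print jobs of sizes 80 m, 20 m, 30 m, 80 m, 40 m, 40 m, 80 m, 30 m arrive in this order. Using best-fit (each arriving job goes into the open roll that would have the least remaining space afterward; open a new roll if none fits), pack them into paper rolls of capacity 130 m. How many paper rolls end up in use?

4

  80 → roll 1 (new)  [load 80/130]
  20 → roll 1  [load 100/130]
  30 → roll 1  [load 130/130]
  80 → roll 2 (new)  [load 80/130]
  40 → roll 2  [load 120/130]
  40 → roll 3 (new)  [load 40/130]
  80 → roll 3  [load 120/130]
  30 → roll 4 (new)  [load 30/130]
4 paper rolls opened.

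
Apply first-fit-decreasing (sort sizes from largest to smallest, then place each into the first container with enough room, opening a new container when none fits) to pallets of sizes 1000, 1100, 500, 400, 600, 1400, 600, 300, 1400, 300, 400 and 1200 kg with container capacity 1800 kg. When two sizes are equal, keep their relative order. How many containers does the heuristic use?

Sorted descending: 1400, 1400, 1200, 1100, 1000, 600, 600, 500, 400, 400, 300, 300.
  1400 → container 1 (new)  [load 1400/1800]
  1400 → container 2 (new)  [load 1400/1800]
  1200 → container 3 (new)  [load 1200/1800]
  1100 → container 4 (new)  [load 1100/1800]
  1000 → container 5 (new)  [load 1000/1800]
  600 → container 3  [load 1800/1800]
  600 → container 4  [load 1700/1800]
  500 → container 5  [load 1500/1800]
  400 → container 1  [load 1800/1800]
  400 → container 2  [load 1800/1800]
  300 → container 5  [load 1800/1800]
  300 → container 6 (new)  [load 300/1800]
6 containers opened.

6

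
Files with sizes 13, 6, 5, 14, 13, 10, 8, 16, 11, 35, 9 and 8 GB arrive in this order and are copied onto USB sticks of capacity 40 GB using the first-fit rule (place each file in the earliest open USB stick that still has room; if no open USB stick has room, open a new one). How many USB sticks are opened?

  13 → USB stick 1 (new)  [load 13/40]
  6 → USB stick 1  [load 19/40]
  5 → USB stick 1  [load 24/40]
  14 → USB stick 1  [load 38/40]
  13 → USB stick 2 (new)  [load 13/40]
  10 → USB stick 2  [load 23/40]
  8 → USB stick 2  [load 31/40]
  16 → USB stick 3 (new)  [load 16/40]
  11 → USB stick 3  [load 27/40]
  35 → USB stick 4 (new)  [load 35/40]
  9 → USB stick 2  [load 40/40]
  8 → USB stick 3  [load 35/40]
4 USB sticks opened.

4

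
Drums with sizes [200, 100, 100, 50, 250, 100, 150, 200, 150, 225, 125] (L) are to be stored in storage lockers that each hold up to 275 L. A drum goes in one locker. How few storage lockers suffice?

7

Total = 250 + 225 + 200 + 200 + 150 + 150 + 125 + 100 + 100 + 100 + 50 = 1650 L.
Lower bound: ⌈1650/275⌉ = 6 storage lockers.
A packing using 7 storage lockers:
  locker 1: 250 = 250
  locker 2: 225 + 50 = 275
  locker 3: 200 = 200
  locker 4: 200 = 200
  locker 5: 150 + 125 = 275
  locker 6: 150 + 100 = 250
  locker 7: 100 + 100 = 200
No arrangement into 6 storage lockers stays within capacity, so 7 is optimal.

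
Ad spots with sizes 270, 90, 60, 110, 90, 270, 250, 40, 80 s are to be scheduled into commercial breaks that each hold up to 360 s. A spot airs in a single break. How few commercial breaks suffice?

Total = 270 + 270 + 250 + 110 + 90 + 90 + 80 + 60 + 40 = 1260 s.
Lower bound: ⌈1260/360⌉ = 4 commercial breaks.
A packing using 4 commercial breaks:
  break 1: 270 + 90 = 360
  break 2: 270 + 90 = 360
  break 3: 250 + 110 = 360
  break 4: 80 + 60 + 40 = 180
This matches the lower bound, so 4 is optimal.

4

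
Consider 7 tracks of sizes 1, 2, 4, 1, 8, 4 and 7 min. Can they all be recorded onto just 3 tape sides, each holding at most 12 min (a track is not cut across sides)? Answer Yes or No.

Yes

A valid assignment using 3 tape sides:
  side 1: 8 + 4 = 12
  side 2: 7 + 4 + 1 = 12
  side 3: 2 + 1 = 3
Every load is within 12 min, so 3 tape sides suffice.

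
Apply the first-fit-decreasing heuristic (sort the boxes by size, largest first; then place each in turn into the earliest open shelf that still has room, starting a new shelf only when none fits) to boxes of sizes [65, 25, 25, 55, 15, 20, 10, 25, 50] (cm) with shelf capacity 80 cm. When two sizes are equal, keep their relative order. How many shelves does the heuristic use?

Sorted descending: 65, 55, 50, 25, 25, 25, 20, 15, 10.
  65 → shelf 1 (new)  [load 65/80]
  55 → shelf 2 (new)  [load 55/80]
  50 → shelf 3 (new)  [load 50/80]
  25 → shelf 2  [load 80/80]
  25 → shelf 3  [load 75/80]
  25 → shelf 4 (new)  [load 25/80]
  20 → shelf 4  [load 45/80]
  15 → shelf 1  [load 80/80]
  10 → shelf 4  [load 55/80]
4 shelves opened.

4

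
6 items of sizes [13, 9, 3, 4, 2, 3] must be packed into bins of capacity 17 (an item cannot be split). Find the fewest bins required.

2

Total = 13 + 9 + 4 + 3 + 3 + 2 = 34.
Lower bound: ⌈34/17⌉ = 2 bins.
A packing using 2 bins:
  bin 1: 13 + 4 = 17
  bin 2: 9 + 3 + 3 + 2 = 17
This matches the lower bound, so 2 is optimal.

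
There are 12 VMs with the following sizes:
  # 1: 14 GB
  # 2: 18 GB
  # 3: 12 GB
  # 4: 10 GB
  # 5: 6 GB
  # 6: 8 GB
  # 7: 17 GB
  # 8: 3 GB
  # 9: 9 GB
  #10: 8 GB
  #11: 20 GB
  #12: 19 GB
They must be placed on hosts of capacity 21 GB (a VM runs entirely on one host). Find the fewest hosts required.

Total = 20 + 19 + 18 + 17 + 14 + 12 + 10 + 9 + 8 + 8 + 6 + 3 = 144 GB.
Lower bound: ⌈144/21⌉ = 7 hosts.
A packing using 8 hosts:
  host 1: 20 = 20
  host 2: 19 = 19
  host 3: 18 + 3 = 21
  host 4: 17 = 17
  host 5: 14 + 6 = 20
  host 6: 12 + 9 = 21
  host 7: 10 + 8 = 18
  host 8: 8 = 8
No arrangement into 7 hosts stays within capacity, so 8 is optimal.

8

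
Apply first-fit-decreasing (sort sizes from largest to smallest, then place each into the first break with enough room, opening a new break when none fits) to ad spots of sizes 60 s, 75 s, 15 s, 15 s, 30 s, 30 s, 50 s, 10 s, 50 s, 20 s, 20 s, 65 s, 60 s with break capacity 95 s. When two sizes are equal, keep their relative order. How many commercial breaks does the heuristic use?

Sorted descending: 75, 65, 60, 60, 50, 50, 30, 30, 20, 20, 15, 15, 10.
  75 → break 1 (new)  [load 75/95]
  65 → break 2 (new)  [load 65/95]
  60 → break 3 (new)  [load 60/95]
  60 → break 4 (new)  [load 60/95]
  50 → break 5 (new)  [load 50/95]
  50 → break 6 (new)  [load 50/95]
  30 → break 2  [load 95/95]
  30 → break 3  [load 90/95]
  20 → break 1  [load 95/95]
  20 → break 4  [load 80/95]
  15 → break 4  [load 95/95]
  15 → break 5  [load 65/95]
  10 → break 5  [load 75/95]
6 commercial breaks opened.

6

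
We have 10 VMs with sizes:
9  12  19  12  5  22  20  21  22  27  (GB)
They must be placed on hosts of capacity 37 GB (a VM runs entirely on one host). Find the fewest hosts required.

Total = 27 + 22 + 22 + 21 + 20 + 19 + 12 + 12 + 9 + 5 = 169 GB.
Lower bound: ⌈169/37⌉ = 5 hosts.
Also, 6 VMs each exceed 37/2 GB, and no two of those can share a host, so at least 6 hosts are needed.
A packing using 6 hosts:
  host 1: 27 + 9 = 36
  host 2: 22 + 12 = 34
  host 3: 22 + 12 = 34
  host 4: 21 + 5 = 26
  host 5: 20 = 20
  host 6: 19 = 19
This matches the lower bound, so 6 is optimal.

6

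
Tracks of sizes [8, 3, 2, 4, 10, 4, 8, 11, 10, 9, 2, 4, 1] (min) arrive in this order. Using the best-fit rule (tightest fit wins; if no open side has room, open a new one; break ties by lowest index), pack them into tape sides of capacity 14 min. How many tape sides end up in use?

6

  8 → side 1 (new)  [load 8/14]
  3 → side 1  [load 11/14]
  2 → side 1  [load 13/14]
  4 → side 2 (new)  [load 4/14]
  10 → side 2  [load 14/14]
  4 → side 3 (new)  [load 4/14]
  8 → side 3  [load 12/14]
  11 → side 4 (new)  [load 11/14]
  10 → side 5 (new)  [load 10/14]
  9 → side 6 (new)  [load 9/14]
  2 → side 3  [load 14/14]
  4 → side 5  [load 14/14]
  1 → side 1  [load 14/14]
6 tape sides opened.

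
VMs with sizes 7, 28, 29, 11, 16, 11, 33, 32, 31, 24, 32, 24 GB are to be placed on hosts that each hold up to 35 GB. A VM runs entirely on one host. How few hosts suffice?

9

Total = 33 + 32 + 32 + 31 + 29 + 28 + 24 + 24 + 16 + 11 + 11 + 7 = 278 GB.
Lower bound: ⌈278/35⌉ = 8 hosts.
A packing using 9 hosts:
  host 1: 33 = 33
  host 2: 32 = 32
  host 3: 32 = 32
  host 4: 31 = 31
  host 5: 29 = 29
  host 6: 28 + 7 = 35
  host 7: 24 + 11 = 35
  host 8: 24 + 11 = 35
  host 9: 16 = 16
No arrangement into 8 hosts stays within capacity, so 9 is optimal.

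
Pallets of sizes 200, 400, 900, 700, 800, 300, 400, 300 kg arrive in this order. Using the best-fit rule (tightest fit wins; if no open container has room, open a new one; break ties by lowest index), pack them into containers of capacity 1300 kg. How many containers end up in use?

4

  200 → container 1 (new)  [load 200/1300]
  400 → container 1  [load 600/1300]
  900 → container 2 (new)  [load 900/1300]
  700 → container 1  [load 1300/1300]
  800 → container 3 (new)  [load 800/1300]
  300 → container 2  [load 1200/1300]
  400 → container 3  [load 1200/1300]
  300 → container 4 (new)  [load 300/1300]
4 containers opened.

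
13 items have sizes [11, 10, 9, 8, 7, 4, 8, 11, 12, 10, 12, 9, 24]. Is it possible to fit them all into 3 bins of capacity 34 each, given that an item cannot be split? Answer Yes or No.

Total = 135; ⌈135/34⌉ = 4.
At least 4 bins are required, but only 3 are allowed.

No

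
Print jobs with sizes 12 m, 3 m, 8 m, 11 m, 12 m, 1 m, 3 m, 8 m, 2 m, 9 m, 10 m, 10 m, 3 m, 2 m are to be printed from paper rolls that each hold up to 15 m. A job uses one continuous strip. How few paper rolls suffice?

Total = 12 + 12 + 11 + 10 + 10 + 9 + 8 + 8 + 3 + 3 + 3 + 2 + 2 + 1 = 94 m.
Lower bound: ⌈94/15⌉ = 7 paper rolls.
Also, 8 print jobs each exceed 15/2 m, and no two of those can share a roll, so at least 8 paper rolls are needed.
A packing using 8 paper rolls:
  roll 1: 12 + 3 = 15
  roll 2: 12 + 3 = 15
  roll 3: 11 + 3 + 1 = 15
  roll 4: 10 + 2 + 2 = 14
  roll 5: 10 = 10
  roll 6: 9 = 9
  roll 7: 8 = 8
  roll 8: 8 = 8
This matches the lower bound, so 8 is optimal.

8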